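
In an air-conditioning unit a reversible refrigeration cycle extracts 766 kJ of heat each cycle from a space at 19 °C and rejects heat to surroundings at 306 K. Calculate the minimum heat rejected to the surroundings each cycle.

Q_H ≈ 802.3 kJ

T_C = 19 °C → 19 + 273.15 = 292.15 K.
For a reversible cycle Q_H/Q_C = T_H/T_C, so Q_H = Q_C·T_H/T_C = 766 × 306.00/292.15 = 802.3 kJ.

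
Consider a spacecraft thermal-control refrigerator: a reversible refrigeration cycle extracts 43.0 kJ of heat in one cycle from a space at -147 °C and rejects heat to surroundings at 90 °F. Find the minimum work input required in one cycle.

W_in ≈ 61.1 kJ

T_H = 90 °F → (90 − 32) × 5/9 = 32.22 °C = 305.37 K.
T_C = -147 °C → -147 + 273.15 = 126.15 K.
For a reversible refrigerator, COP_R = T_C/(T_H − T_C) = 126.15/179.22 = 0.7039.
W = Q_C/COP_R = 43.0/0.7039 = 61.1 kJ.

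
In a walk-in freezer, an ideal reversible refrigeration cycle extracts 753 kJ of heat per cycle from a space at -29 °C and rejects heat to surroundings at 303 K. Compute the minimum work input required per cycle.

T_C = -29 °C → -29 + 273.15 = 244.15 K.
The reversible coefficient of performance is COP_R = T_C/(T_H − T_C) = 244.15/58.85 = 4.1487.
W = Q_C/COP_R = 753/4.1487 = 182 kJ.

W_in ≈ 182 kJ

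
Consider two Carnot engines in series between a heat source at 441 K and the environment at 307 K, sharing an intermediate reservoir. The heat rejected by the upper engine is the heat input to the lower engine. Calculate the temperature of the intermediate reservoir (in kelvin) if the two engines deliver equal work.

For reversible stages Q_m = Q_H·(T_m/T_H). Setting W₁ = Q_H(1 − T_m/T_H) equal to W₂ = Q_m(1 − T_C/T_m) = Q_H·(T_m − T_C)/T_H gives T_H − T_m = T_m − T_C, so T_m = (T_H + T_C)/2 = (441.00 + 307.00)/2 = 374 K.

T_m ≈ 374 K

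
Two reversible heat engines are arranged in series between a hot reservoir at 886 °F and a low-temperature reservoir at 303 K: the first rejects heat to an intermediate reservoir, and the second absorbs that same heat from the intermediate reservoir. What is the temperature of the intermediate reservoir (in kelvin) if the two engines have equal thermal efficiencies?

T_H = 886 °F → (886 − 32) × 5/9 = 474.44 °C = 747.59 K.
Equal efficiencies require 1 − T_m/T_H = 1 − T_C/T_m, i.e. T_m/T_H = T_C/T_m, so T_m = √(T_H·T_C) = √(747.59 × 303.00) = 476 K.

T_m ≈ 476 K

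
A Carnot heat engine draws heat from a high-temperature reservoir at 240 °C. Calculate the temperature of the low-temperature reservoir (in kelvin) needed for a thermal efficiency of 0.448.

T_H = 240 °C → 240 + 273.15 = 513.15 K.
From η = 1 − T_C/T_H, T_C = T_H·(1 − η) = 513.15 × (1 − 0.448) = 283.3 K.

T_C ≈ 283.3 K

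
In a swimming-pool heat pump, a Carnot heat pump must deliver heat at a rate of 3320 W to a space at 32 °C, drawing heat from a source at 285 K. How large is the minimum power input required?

Ẇ_in ≈ 219.2 W

T_H = 32 °C → 32 + 273.15 = 305.15 K.
For a reversible heat pump, COP_HP = T_H/(T_H − T_C) = 305.15/20.15 = 15.1439.
W = Q_H/COP_HP = 3320/15.1439 = 219.2 W.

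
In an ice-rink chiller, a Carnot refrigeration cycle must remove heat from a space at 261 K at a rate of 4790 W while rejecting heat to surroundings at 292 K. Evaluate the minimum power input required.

The reversible coefficient of performance is COP_R = T_C/(T_H − T_C) = 261.00/31.00 = 8.4194.
W = Q_C/COP_R = 4790/8.4194 = 569 W.

Ẇ_in ≈ 569 W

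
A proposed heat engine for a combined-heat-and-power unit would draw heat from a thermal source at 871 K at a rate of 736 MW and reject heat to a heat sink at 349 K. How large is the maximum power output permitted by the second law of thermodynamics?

No engine can exceed the Carnot limit: η_max = 1 − T_C/T_H = 1 − 349.00/871.00 = 0.5993.
W_max = η_max · Q_H = 0.5993 × 736 = 441 MW.

Ẇ_max ≈ 441 MW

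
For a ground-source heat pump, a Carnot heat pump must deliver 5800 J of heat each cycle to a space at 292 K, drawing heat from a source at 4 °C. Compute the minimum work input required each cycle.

W_in ≈ 295 J

T_C = 4 °C → 4 + 273.15 = 277.15 K.
The Carnot heat-pump COP is COP_HP = T_H/(T_H − T_C) = 292.00/14.85 = 19.6633.
W = Q_H/COP_HP = 5800/19.6633 = 295 J.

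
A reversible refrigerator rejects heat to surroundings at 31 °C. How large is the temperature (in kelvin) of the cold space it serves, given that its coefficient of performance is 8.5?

T_H = 31 °C → 31 + 273.15 = 304.15 K.
COP_R = T_C/(T_H − T_C) ⇒ T_C = T_H·COP_R/(1 + COP_R) = 304.15 × 8.5/(1 + 8.5) = 272 K.

T_C ≈ 272 K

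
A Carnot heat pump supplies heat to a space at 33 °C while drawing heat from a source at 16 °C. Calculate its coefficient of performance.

T_H = 33 °C → 33 + 273.15 = 306.15 K.
T_C = 16 °C → 16 + 273.15 = 289.15 K.
COP_HP = T_H/(T_H − T_C) = 306.15/(306.15 − 289.15) = 18.0.

COP_HP ≈ 18.0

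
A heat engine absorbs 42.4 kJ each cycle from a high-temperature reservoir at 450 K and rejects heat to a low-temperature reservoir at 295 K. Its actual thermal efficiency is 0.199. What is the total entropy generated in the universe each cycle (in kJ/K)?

ΔS_univ ≈ 0.0209 kJ/K

W = η·Q_H = 0.199 × 42.4 = 8.438 kJ, so Q_C = Q_H − W = 33.96 kJ.
Entropy balance on the reservoirs: −Q_H/T_H = -0.09422 kJ/K, +Q_C/T_C = 0.1151 kJ/K.
ΔS_univ = −Q_H/T_H + Q_C/T_C = 0.0209 kJ/K (> 0, since η = 0.199 < η_Carnot = 0.344).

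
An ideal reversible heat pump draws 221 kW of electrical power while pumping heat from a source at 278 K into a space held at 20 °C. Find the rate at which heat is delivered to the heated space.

Q̇_H ≈ 4280 kW

T_H = 20 °C → 20 + 273.15 = 293.15 K.
For a reversible heat pump, COP_HP = T_H/(T_H − T_C) = 293.15/15.15 = 19.3498.
Q_H = COP_HP · W = 19.3498 × 221 = 4280 kW.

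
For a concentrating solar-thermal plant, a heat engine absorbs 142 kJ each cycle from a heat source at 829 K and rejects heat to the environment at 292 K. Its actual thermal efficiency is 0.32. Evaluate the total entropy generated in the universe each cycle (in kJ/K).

ΔS_univ ≈ 0.159 kJ/K

W = η·Q_H = 0.32 × 142 = 45.44 kJ, so Q_C = Q_H − W = 96.56 kJ.
Reservoir entropy changes: ΔS_H = −Q_H/T_H = −142/829.00 = -0.1713 kJ/K and ΔS_C = +Q_C/T_C = 96.56/292.00 = 0.3307 kJ/K.
ΔS_univ = −Q_H/T_H + Q_C/T_C = 0.159 kJ/K (> 0, since η = 0.32 < η_Carnot = 0.648).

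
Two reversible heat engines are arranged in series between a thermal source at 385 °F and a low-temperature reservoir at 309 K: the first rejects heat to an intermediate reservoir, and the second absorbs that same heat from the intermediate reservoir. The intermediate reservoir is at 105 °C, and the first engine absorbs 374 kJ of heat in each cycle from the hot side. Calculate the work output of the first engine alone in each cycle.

W₁ ≈ 72.6 kJ

T_H = 385 °F → (385 − 32) × 5/9 = 196.11 °C = 469.26 K.
T_m = 105 °C → 105 + 273.15 = 378.15 K.
First-stage efficiency η₁ = 1 − T_m/T_H = 1 − 378.15/469.26 = 0.1942.
W₁ = η₁·Q_H = 0.1942 × 374 = 72.6 kJ.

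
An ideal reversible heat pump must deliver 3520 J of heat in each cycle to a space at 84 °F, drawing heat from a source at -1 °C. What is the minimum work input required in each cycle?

T_H = 84 °F → (84 − 32) × 5/9 = 28.89 °C = 302.04 K.
T_C = -1 °C → -1 + 273.15 = 272.15 K.
The Carnot heat-pump COP is COP_HP = T_H/(T_H − T_C) = 302.04/29.89 = 10.1054.
W = Q_H/COP_HP = 3520/10.1054 = 348 J.

W_in ≈ 348 J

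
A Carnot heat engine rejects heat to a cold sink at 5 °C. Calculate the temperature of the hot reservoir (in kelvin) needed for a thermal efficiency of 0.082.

T_H ≈ 303 K

T_C = 5 °C → 5 + 273.15 = 278.15 K.
From η = 1 − T_C/T_H, solving for T_H gives T_H = T_C/(1 − η) = 278.15/(1 − 0.082) = 303 K.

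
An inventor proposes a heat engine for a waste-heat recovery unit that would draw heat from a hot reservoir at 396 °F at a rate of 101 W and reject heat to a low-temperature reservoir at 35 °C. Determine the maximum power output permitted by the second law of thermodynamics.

T_H = 396 °F → (396 − 32) × 5/9 = 202.22 °C = 475.37 K.
T_C = 35 °C → 35 + 273.15 = 308.15 K.
By the Carnot theorem, η_max = 1 − T_C/T_H = 1 − 308.15/475.37 = 0.3518.
W_max = η_max · Q_H = 0.3518 × 101 = 35.53 W.

Ẇ_max ≈ 35.53 W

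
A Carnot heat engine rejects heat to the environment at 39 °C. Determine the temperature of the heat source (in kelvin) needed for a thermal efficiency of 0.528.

T_H ≈ 661 K

T_C = 39 °C → 39 + 273.15 = 312.15 K.
From η = 1 − T_C/T_H, solving for T_H gives T_H = T_C/(1 − η) = 312.15/(1 − 0.528) = 661 K.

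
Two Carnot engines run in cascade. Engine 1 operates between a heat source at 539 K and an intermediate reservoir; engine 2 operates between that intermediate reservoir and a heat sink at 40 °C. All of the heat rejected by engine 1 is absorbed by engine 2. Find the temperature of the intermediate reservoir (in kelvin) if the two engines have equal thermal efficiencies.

T_C = 40 °C → 40 + 273.15 = 313.15 K.
Equal efficiencies require 1 − T_m/T_H = 1 − T_C/T_m, i.e. T_m/T_H = T_C/T_m, so T_m = √(T_H·T_C) = √(539.00 × 313.15) = 411 K.

T_m ≈ 411 K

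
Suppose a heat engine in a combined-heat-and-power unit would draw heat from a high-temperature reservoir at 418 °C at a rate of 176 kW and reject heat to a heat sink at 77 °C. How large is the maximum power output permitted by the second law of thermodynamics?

Ẇ_max ≈ 86.8 kW

T_H = 418 °C → 418 + 273.15 = 691.15 K.
T_C = 77 °C → 77 + 273.15 = 350.15 K.
No engine can exceed the Carnot limit: η_max = 1 − T_C/T_H = 1 − 350.15/691.15 = 0.4934.
W_max = η_max · Q_H = 0.4934 × 176 = 86.8 kW.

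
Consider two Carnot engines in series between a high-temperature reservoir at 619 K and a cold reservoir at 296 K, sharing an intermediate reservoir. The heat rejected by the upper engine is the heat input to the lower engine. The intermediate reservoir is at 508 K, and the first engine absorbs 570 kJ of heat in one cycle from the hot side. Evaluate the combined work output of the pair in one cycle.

Two reversible stages in series are equivalent to a single Carnot engine between T_H and T_C, so η_total = 1 − T_C/T_H = 1 − 296.00/619.00 = 0.5218.
W_total = η_total · Q_H = 0.5218 × 570 = 297 kJ.

W_total ≈ 297 kJ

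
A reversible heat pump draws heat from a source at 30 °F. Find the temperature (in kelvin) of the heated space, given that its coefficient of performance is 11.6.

T_C = 30 °F → (30 − 32) × 5/9 = -1.11 °C = 272.04 K.
COP_HP = T_H/(T_H − T_C) ⇒ T_H = T_C·COP_HP/(COP_HP − 1) = 272.04 × 11.6/(11.6 − 1) = 297.7 K.

T_H ≈ 297.7 K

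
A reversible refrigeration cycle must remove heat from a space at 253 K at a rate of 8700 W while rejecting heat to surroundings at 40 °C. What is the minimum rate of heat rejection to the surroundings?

Q̇_H ≈ 10800 W

T_H = 40 °C → 40 + 273.15 = 313.15 K.
For a reversible cycle Q_H/Q_C = T_H/T_C, so Q_H = Q_C·T_H/T_C = 8700 × 313.15/253.00 = 10800 W.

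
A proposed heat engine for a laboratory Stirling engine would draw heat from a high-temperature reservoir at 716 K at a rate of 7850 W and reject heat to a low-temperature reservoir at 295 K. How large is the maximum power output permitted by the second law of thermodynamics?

The second-law ceiling is the Carnot efficiency, η_max = 1 − T_C/T_H = 1 − 295.00/716.00 = 0.5880.
W_max = η_max · Q_H = 0.5880 × 7850 = 4620 W.

Ẇ_max ≈ 4620 W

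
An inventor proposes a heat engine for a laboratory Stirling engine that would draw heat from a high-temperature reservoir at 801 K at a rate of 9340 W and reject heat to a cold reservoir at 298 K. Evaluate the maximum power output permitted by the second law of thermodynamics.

Ẇ_max ≈ 5865 W

No engine can exceed the Carnot limit: η_max = 1 − T_C/T_H = 1 − 298.00/801.00 = 0.6280.
W_max = η_max · Q_H = 0.6280 × 9340 = 5865 W.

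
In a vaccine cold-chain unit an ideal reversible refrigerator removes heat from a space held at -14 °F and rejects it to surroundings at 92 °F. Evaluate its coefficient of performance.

COP_R ≈ 4.20

T_H = 92 °F → (92 − 32) × 5/9 = 33.33 °C = 306.48 K.
T_C = -14 °F → (-14 − 32) × 5/9 = -25.56 °C = 247.59 K.
The reversible coefficient of performance is COP_R = T_C/(T_H − T_C) = 247.59/(306.48 − 247.59) = 4.20.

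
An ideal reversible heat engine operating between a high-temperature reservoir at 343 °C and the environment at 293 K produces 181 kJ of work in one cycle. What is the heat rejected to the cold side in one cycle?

T_H = 343 °C → 343 + 273.15 = 616.15 K.
η_rev = 1 − T_C/T_H = 1 − 293.00/616.15 = 0.5245.
Since Q_C/Q_H = T_C/T_H and Q_H = W/η, Q_C = W·T_C/(T_H − T_C) = 181 × 293.00/323.15 = 164 kJ.

Q_C ≈ 164 kJ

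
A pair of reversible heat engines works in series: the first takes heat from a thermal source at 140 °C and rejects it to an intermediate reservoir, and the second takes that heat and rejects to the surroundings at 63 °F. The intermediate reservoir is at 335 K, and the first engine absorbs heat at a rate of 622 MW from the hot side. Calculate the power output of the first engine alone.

T_H = 140 °C → 140 + 273.15 = 413.15 K.
T_C = 63 °F → (63 − 32) × 5/9 = 17.22 °C = 290.37 K.
First-stage efficiency η₁ = 1 − T_m/T_H = 1 − 335.00/413.15 = 0.1892.
W₁ = η₁·Q_H = 0.1892 × 622 = 118 MW.

Ẇ₁ ≈ 118 MW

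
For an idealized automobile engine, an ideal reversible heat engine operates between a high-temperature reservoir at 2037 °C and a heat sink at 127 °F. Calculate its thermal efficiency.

T_H = 2037 °C → 2037 + 273.15 = 2310.15 K.
T_C = 127 °F → (127 − 32) × 5/9 = 52.78 °C = 325.93 K.
Carnot efficiency: η = 1 − T_C/T_H = 1 − 325.93/2310.15 = 0.8589.

η ≈ 0.8589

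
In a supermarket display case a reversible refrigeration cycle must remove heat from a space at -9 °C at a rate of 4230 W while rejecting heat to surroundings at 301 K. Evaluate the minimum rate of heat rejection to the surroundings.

Q̇_H ≈ 4820 W

T_C = -9 °C → -9 + 273.15 = 264.15 K.
For a reversible cycle Q_H/Q_C = T_H/T_C, so Q_H = Q_C·T_H/T_C = 4230 × 301.00/264.15 = 4820 W.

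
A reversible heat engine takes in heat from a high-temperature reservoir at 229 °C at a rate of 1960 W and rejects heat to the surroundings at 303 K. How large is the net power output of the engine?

T_H = 229 °C → 229 + 273.15 = 502.15 K.
Carnot efficiency: η = 1 − T_C/T_H = 1 − 303.00/502.15 = 0.3966.
W = η·Q_H = 0.3966 × 1960 = 777 W.

Ẇ ≈ 777 W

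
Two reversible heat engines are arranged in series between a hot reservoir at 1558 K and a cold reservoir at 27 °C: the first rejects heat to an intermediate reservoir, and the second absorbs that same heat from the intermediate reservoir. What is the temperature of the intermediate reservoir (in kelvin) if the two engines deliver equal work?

T_m ≈ 929.1 K

T_C = 27 °C → 27 + 273.15 = 300.15 K.
For reversible stages Q_m = Q_H·(T_m/T_H). Setting W₁ = Q_H(1 − T_m/T_H) equal to W₂ = Q_m(1 − T_C/T_m) = Q_H·(T_m − T_C)/T_H gives T_H − T_m = T_m − T_C, so T_m = (T_H + T_C)/2 = (1558.00 + 300.15)/2 = 929.1 K.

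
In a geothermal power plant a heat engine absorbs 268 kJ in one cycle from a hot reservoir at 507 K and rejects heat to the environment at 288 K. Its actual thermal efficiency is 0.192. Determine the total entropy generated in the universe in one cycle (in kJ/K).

ΔS_univ ≈ 0.223 kJ/K

W = η·Q_H = 0.192 × 268 = 51.46 kJ, so Q_C = Q_H − W = 216.5 kJ.
Entropy balance on the reservoirs: −Q_H/T_H = -0.5286 kJ/K, +Q_C/T_C = 0.7519 kJ/K.
ΔS_univ = −Q_H/T_H + Q_C/T_C = 0.223 kJ/K (> 0, since η = 0.192 < η_Carnot = 0.432).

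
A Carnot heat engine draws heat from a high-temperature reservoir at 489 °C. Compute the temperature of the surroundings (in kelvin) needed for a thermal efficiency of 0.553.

T_H = 489 °C → 489 + 273.15 = 762.15 K.
From η = 1 − T_C/T_H, T_C = T_H·(1 − η) = 762.15 × (1 − 0.553) = 340.7 K.

T_C ≈ 340.7 K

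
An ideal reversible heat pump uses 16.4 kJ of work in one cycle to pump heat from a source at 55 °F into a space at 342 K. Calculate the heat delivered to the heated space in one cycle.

T_C = 55 °F → (55 − 32) × 5/9 = 12.78 °C = 285.93 K.
For a reversible heat pump, COP_HP = T_H/(T_H − T_C) = 342.00/56.07 = 6.0993.
Q_H = COP_HP · W = 6.0993 × 16.4 = 100 kJ.

Q_H ≈ 100 kJ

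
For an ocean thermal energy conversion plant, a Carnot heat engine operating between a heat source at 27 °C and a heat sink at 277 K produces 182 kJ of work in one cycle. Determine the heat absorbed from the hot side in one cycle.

Q_H ≈ 2360 kJ

T_H = 27 °C → 27 + 273.15 = 300.15 K.
η_rev = 1 − T_C/T_H = 1 − 277.00/300.15 = 0.0771.
Q_H = W/η = 182/0.0771 = 2360 kJ.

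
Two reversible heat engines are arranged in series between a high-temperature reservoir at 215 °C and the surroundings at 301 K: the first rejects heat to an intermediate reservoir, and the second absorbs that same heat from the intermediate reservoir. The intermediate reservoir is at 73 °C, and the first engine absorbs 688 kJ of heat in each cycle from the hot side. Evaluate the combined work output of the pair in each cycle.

T_H = 215 °C → 215 + 273.15 = 488.15 K.
Two reversible stages in series are equivalent to a single Carnot engine between T_H and T_C, so η_total = 1 − T_C/T_H = 1 − 301.00/488.15 = 0.3834.
W_total = η_total · Q_H = 0.3834 × 688 = 264 kJ.

W_total ≈ 264 kJ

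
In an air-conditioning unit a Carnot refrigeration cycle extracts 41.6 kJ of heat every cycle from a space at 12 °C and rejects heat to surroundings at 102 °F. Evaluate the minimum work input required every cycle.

W_in ≈ 3.92 kJ

T_H = 102 °F → (102 − 32) × 5/9 = 38.89 °C = 312.04 K.
T_C = 12 °C → 12 + 273.15 = 285.15 K.
COP_R = T_C/(T_H − T_C) = 285.15/26.89 = 10.6048.
W = Q_C/COP_R = 41.6/10.6048 = 3.92 kJ.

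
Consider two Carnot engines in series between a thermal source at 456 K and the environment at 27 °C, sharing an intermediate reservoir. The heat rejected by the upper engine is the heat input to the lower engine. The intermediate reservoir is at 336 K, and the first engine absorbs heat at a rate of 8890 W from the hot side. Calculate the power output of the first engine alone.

T_C = 27 °C → 27 + 273.15 = 300.15 K.
First-stage efficiency η₁ = 1 − T_m/T_H = 1 − 336.00/456.00 = 0.2632.
W₁ = η₁·Q_H = 0.2632 × 8890 = 2340 W.

Ẇ₁ ≈ 2340 W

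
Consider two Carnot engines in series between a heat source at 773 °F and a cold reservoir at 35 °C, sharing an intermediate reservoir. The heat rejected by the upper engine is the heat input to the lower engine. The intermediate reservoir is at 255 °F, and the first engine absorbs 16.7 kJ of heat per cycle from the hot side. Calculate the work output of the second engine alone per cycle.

W₂ ≈ 2.17 kJ

T_H = 773 °F → (773 − 32) × 5/9 = 411.67 °C = 684.82 K.
T_C = 35 °C → 35 + 273.15 = 308.15 K.
T_m = 255 °F → (255 − 32) × 5/9 = 123.89 °C = 397.04 K.
Heat entering the second stage: Q_m = Q_H·(T_m/T_H) = 16.7 × 397.04/684.82 = 9.68 kJ.
Second-stage efficiency η₂ = 1 − T_C/T_m = 1 − 308.15/397.04 = 0.2239, so W₂ = η₂·Q_m = 2.17 kJ.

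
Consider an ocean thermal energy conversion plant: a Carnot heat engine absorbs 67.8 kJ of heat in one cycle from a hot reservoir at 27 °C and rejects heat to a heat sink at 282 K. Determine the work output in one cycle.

T_H = 27 °C → 27 + 273.15 = 300.15 K.
Carnot efficiency: η = 1 − T_C/T_H = 1 − 282.00/300.15 = 0.0605.
W = η·Q_H = 0.0605 × 67.8 = 4.100 kJ.

W ≈ 4.100 kJ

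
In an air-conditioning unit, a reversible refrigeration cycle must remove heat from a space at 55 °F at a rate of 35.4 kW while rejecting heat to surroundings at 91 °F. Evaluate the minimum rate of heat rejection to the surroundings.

Q̇_H ≈ 37.9 kW

T_H = 91 °F → (91 − 32) × 5/9 = 32.78 °C = 305.93 K.
T_C = 55 °F → (55 − 32) × 5/9 = 12.78 °C = 285.93 K.
For a reversible cycle Q_H/Q_C = T_H/T_C, so Q_H = Q_C·T_H/T_C = 35.4 × 305.93/285.93 = 37.9 kW.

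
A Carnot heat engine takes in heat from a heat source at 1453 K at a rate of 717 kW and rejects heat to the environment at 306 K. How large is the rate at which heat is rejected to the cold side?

For a reversible engine, η = 1 − T_C/T_H = 1 − 306.00/1453.00 = 0.7894.
For a reversible cycle Q_C/Q_H = T_C/T_H, so Q_C = 717 × 306.00/1453.00 = 151 kW.

Q̇_C ≈ 151 kW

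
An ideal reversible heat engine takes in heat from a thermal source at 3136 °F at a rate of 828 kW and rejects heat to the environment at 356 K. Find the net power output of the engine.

T_H = 3136 °F → (3136 − 32) × 5/9 = 1724.44 °C = 1997.59 K.
The Carnot efficiency is η = 1 − T_C/T_H = 1 − 356.00/1997.59 = 0.8218.
W = η·Q_H = 0.8218 × 828 = 680 kW.

Ẇ ≈ 680 kW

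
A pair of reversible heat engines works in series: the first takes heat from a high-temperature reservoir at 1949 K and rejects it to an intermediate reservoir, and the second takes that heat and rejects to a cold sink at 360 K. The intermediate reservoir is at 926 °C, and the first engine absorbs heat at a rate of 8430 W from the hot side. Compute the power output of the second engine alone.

T_m = 926 °C → 926 + 273.15 = 1199.15 K.
Heat entering the second stage: Q_m = Q_H·(T_m/T_H) = 8430 × 1199.15/1949.00 = 5190 W.
Second-stage efficiency η₂ = 1 − T_C/T_m = 1 − 360.00/1199.15 = 0.6998, so W₂ = η₂·Q_m = 3630 W.

Ẇ₂ ≈ 3630 W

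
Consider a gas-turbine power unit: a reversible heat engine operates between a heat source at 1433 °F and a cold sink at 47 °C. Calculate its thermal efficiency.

T_H = 1433 °F → (1433 − 32) × 5/9 = 778.33 °C = 1051.48 K.
T_C = 47 °C → 47 + 273.15 = 320.15 K.
η_rev = 1 − T_C/T_H = 1 − 320.15/1051.48 = 0.696.

η ≈ 0.696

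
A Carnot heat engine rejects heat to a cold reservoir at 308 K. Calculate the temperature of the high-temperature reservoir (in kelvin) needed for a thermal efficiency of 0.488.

T_H ≈ 601.6 K

From η = 1 − T_C/T_H, solving for T_H gives T_H = T_C/(1 − η) = 308.00/(1 − 0.488) = 601.6 K.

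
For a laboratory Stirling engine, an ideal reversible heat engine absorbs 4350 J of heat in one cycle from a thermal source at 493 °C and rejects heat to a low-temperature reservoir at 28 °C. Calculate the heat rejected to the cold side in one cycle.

T_H = 493 °C → 493 + 273.15 = 766.15 K.
T_C = 28 °C → 28 + 273.15 = 301.15 K.
Carnot efficiency: η = 1 − T_C/T_H = 1 − 301.15/766.15 = 0.6069.
For a reversible cycle Q_C/Q_H = T_C/T_H, so Q_C = 4350 × 301.15/766.15 = 1710 J.

Q_C ≈ 1710 J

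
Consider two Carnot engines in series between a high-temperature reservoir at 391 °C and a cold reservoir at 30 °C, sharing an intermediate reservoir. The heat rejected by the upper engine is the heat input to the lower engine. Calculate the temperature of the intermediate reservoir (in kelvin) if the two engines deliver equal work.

T_H = 391 °C → 391 + 273.15 = 664.15 K.
T_C = 30 °C → 30 + 273.15 = 303.15 K.
For reversible stages Q_m = Q_H·(T_m/T_H). Setting W₁ = Q_H(1 − T_m/T_H) equal to W₂ = Q_m(1 − T_C/T_m) = Q_H·(T_m − T_C)/T_H gives T_H − T_m = T_m − T_C, so T_m = (T_H + T_C)/2 = (664.15 + 303.15)/2 = 483.6 K.

T_m ≈ 483.6 K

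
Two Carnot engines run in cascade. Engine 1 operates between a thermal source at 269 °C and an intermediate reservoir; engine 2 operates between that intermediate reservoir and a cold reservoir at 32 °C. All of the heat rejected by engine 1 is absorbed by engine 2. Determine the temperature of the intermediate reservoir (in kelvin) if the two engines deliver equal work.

T_H = 269 °C → 269 + 273.15 = 542.15 K.
T_C = 32 °C → 32 + 273.15 = 305.15 K.
For reversible stages Q_m = Q_H·(T_m/T_H). Setting W₁ = Q_H(1 − T_m/T_H) equal to W₂ = Q_m(1 − T_C/T_m) = Q_H·(T_m − T_C)/T_H gives T_H − T_m = T_m − T_C, so T_m = (T_H + T_C)/2 = (542.15 + 305.15)/2 = 423.6 K.

T_m ≈ 423.6 K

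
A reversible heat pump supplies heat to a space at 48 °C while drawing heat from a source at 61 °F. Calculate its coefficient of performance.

T_H = 48 °C → 48 + 273.15 = 321.15 K.
T_C = 61 °F → (61 − 32) × 5/9 = 16.11 °C = 289.26 K.
For a reversible heat pump, COP_HP = T_H/(T_H − T_C) = 321.15/(321.15 − 289.26) = 10.1.

COP_HP ≈ 10.1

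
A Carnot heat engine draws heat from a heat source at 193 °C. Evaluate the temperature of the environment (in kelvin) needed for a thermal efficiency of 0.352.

T_H = 193 °C → 193 + 273.15 = 466.15 K.
From η = 1 − T_C/T_H, T_C = T_H·(1 − η) = 466.15 × (1 − 0.352) = 302 K.

T_C ≈ 302 K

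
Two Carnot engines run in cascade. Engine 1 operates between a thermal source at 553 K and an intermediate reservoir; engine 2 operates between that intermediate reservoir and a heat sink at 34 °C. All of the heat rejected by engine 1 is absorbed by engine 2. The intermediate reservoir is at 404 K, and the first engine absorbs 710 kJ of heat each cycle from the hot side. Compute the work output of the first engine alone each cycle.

W₁ ≈ 191 kJ

T_C = 34 °C → 34 + 273.15 = 307.15 K.
First-stage efficiency η₁ = 1 − T_m/T_H = 1 − 404.00/553.00 = 0.2694.
W₁ = η₁·Q_H = 0.2694 × 710 = 191 kJ.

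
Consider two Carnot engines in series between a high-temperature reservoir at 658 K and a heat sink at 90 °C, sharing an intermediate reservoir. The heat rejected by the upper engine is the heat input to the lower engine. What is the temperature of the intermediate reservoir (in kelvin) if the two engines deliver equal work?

T_m ≈ 510.6 K

T_C = 90 °C → 90 + 273.15 = 363.15 K.
For reversible stages Q_m = Q_H·(T_m/T_H). Setting W₁ = Q_H(1 − T_m/T_H) equal to W₂ = Q_m(1 − T_C/T_m) = Q_H·(T_m − T_C)/T_H gives T_H − T_m = T_m − T_C, so T_m = (T_H + T_C)/2 = (658.00 + 363.15)/2 = 510.6 K.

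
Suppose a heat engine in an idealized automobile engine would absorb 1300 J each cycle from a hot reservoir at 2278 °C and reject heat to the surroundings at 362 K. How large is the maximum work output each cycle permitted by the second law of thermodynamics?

T_H = 2278 °C → 2278 + 273.15 = 2551.15 K.
By the Carnot theorem, η_max = 1 − T_C/T_H = 1 − 362.00/2551.15 = 0.8581.
W_max = η_max · Q_H = 0.8581 × 1300 = 1120 J.

W_max ≈ 1120 J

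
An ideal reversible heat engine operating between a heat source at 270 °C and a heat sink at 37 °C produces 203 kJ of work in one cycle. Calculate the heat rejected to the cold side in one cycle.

Q_C ≈ 270 kJ

T_H = 270 °C → 270 + 273.15 = 543.15 K.
T_C = 37 °C → 37 + 273.15 = 310.15 K.
η_rev = 1 − T_C/T_H = 1 − 310.15/543.15 = 0.4290.
Since Q_C/Q_H = T_C/T_H and Q_H = W/η, Q_C = W·T_C/(T_H − T_C) = 203 × 310.15/233.00 = 270 kJ.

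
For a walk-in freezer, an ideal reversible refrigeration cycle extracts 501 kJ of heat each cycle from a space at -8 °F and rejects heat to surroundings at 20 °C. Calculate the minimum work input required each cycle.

T_H = 20 °C → 20 + 273.15 = 293.15 K.
T_C = -8 °F → (-8 − 32) × 5/9 = -22.22 °C = 250.93 K.
COP_R = T_C/(T_H − T_C) = 250.93/42.22 = 5.9430.
W = Q_C/COP_R = 501/5.9430 = 84.3 kJ.

W_in ≈ 84.3 kJ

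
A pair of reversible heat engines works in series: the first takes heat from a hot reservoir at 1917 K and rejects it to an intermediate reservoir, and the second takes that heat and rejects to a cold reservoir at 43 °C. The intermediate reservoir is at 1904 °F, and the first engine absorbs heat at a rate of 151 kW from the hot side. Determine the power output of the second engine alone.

T_C = 43 °C → 43 + 273.15 = 316.15 K.
T_m = 1904 °F → (1904 − 32) × 5/9 = 1040.00 °C = 1313.15 K.
Heat entering the second stage: Q_m = Q_H·(T_m/T_H) = 151 × 1313.15/1917.00 = 103 kW.
Second-stage efficiency η₂ = 1 − T_C/T_m = 1 − 316.15/1313.15 = 0.7592, so W₂ = η₂·Q_m = 78.5 kW.

Ẇ₂ ≈ 78.5 kW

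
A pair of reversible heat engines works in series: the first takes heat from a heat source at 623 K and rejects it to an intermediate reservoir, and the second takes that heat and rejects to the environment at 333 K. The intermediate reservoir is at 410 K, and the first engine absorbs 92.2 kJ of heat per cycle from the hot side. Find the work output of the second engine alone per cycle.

Heat entering the second stage: Q_m = Q_H·(T_m/T_H) = 92.2 × 410.00/623.00 = 60.7 kJ.
Second-stage efficiency η₂ = 1 − T_C/T_m = 1 − 333.00/410.00 = 0.1878, so W₂ = η₂·Q_m = 11.4 kJ.

W₂ ≈ 11.4 kJ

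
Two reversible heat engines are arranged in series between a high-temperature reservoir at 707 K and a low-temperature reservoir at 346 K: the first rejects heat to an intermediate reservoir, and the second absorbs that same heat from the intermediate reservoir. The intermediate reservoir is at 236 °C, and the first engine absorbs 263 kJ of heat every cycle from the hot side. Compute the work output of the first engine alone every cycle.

W₁ ≈ 73.6 kJ

T_m = 236 °C → 236 + 273.15 = 509.15 K.
First-stage efficiency η₁ = 1 − T_m/T_H = 1 − 509.15/707.00 = 0.2798.
W₁ = η₁·Q_H = 0.2798 × 263 = 73.6 kJ.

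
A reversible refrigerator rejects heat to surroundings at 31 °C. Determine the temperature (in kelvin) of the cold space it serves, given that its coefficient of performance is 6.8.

T_H = 31 °C → 31 + 273.15 = 304.15 K.
COP_R = T_C/(T_H − T_C) ⇒ T_C = T_H·COP_R/(1 + COP_R) = 304.15 × 6.8/(1 + 6.8) = 265 K.

T_C ≈ 265 K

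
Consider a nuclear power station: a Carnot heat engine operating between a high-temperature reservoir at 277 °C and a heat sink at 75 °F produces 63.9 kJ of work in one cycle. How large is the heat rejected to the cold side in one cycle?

T_H = 277 °C → 277 + 273.15 = 550.15 K.
T_C = 75 °F → (75 − 32) × 5/9 = 23.89 °C = 297.04 K.
η_rev = 1 − T_C/T_H = 1 − 297.04/550.15 = 0.4601.
Since Q_C/Q_H = T_C/T_H and Q_H = W/η, Q_C = W·T_C/(T_H − T_C) = 63.9 × 297.04/253.11 = 75.0 kJ.

Q_C ≈ 75.0 kJ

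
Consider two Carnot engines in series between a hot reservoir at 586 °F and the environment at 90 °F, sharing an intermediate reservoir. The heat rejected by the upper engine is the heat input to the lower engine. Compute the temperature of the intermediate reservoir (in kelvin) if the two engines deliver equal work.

T_m ≈ 443.1 K

T_H = 586 °F → (586 − 32) × 5/9 = 307.78 °C = 580.93 K.
T_C = 90 °F → (90 − 32) × 5/9 = 32.22 °C = 305.37 K.
For reversible stages Q_m = Q_H·(T_m/T_H). Setting W₁ = Q_H(1 − T_m/T_H) equal to W₂ = Q_m(1 − T_C/T_m) = Q_H·(T_m − T_C)/T_H gives T_H − T_m = T_m − T_C, so T_m = (T_H + T_C)/2 = (580.93 + 305.37)/2 = 443.1 K.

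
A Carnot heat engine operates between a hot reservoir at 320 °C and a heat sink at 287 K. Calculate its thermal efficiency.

T_H = 320 °C → 320 + 273.15 = 593.15 K.
Since the cycle is reversible, η = 1 − T_C/T_H = 1 − 287.00/593.15 = 0.516.

η ≈ 0.516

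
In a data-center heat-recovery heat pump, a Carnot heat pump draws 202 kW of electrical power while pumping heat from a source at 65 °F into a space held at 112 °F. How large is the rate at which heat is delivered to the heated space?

Q̇_H ≈ 2460 kW

T_H = 112 °F → (112 − 32) × 5/9 = 44.44 °C = 317.59 K.
T_C = 65 °F → (65 − 32) × 5/9 = 18.33 °C = 291.48 K.
COP_HP = T_H/(T_H − T_C) = 317.59/26.11 = 12.1632.
Q_H = COP_HP · W = 12.1632 × 202 = 2460 kW.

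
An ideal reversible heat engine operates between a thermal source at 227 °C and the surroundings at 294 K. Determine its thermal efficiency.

η ≈ 0.412

T_H = 227 °C → 227 + 273.15 = 500.15 K.
The Carnot efficiency is η = 1 − T_C/T_H = 1 − 294.00/500.15 = 0.412.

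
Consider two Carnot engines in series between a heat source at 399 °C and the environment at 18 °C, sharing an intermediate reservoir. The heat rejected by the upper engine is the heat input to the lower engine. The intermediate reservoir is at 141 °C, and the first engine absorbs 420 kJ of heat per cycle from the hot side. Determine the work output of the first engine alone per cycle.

T_H = 399 °C → 399 + 273.15 = 672.15 K.
T_C = 18 °C → 18 + 273.15 = 291.15 K.
T_m = 141 °C → 141 + 273.15 = 414.15 K.
First-stage efficiency η₁ = 1 − T_m/T_H = 1 − 414.15/672.15 = 0.3838.
W₁ = η₁·Q_H = 0.3838 × 420 = 161 kJ.

W₁ ≈ 161 kJ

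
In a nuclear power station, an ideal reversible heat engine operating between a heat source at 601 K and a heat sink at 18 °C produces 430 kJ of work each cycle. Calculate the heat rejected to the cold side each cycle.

Q_C ≈ 404.0 kJ

T_C = 18 °C → 18 + 273.15 = 291.15 K.
The Carnot efficiency is η = 1 − T_C/T_H = 1 − 291.15/601.00 = 0.5156.
Since Q_C/Q_H = T_C/T_H and Q_H = W/η, Q_C = W·T_C/(T_H − T_C) = 430 × 291.15/309.85 = 404.0 kJ.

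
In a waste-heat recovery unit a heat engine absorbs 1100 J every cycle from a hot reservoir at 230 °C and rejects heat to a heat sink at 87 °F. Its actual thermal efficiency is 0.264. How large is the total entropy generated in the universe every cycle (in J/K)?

ΔS_univ ≈ 0.4795 J/K

T_H = 230 °C → 230 + 273.15 = 503.15 K.
T_C = 87 °F → (87 − 32) × 5/9 = 30.56 °C = 303.71 K.
W = η·Q_H = 0.264 × 1100 = 290.4 J, so Q_C = Q_H − W = 809.6 J.
Entropy balance on the reservoirs: −Q_H/T_H = -2.186 J/K, +Q_C/T_C = 2.666 J/K.
ΔS_univ = −Q_H/T_H + Q_C/T_C = 0.4795 J/K (> 0, since η = 0.264 < η_Carnot = 0.396).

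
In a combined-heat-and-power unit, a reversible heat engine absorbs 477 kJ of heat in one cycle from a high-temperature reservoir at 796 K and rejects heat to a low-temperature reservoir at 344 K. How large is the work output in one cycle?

For a reversible engine, η = 1 − T_C/T_H = 1 − 344.00/796.00 = 0.5678.
W = η·Q_H = 0.5678 × 477 = 270.9 kJ.

W ≈ 270.9 kJ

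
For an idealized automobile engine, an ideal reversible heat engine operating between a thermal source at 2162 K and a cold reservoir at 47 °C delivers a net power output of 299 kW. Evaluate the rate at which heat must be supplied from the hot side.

Q̇_H ≈ 351 kW

T_C = 47 °C → 47 + 273.15 = 320.15 K.
The Carnot efficiency is η = 1 − T_C/T_H = 1 − 320.15/2162.00 = 0.8519.
Q_H = W/η = 299/0.8519 = 351 kW.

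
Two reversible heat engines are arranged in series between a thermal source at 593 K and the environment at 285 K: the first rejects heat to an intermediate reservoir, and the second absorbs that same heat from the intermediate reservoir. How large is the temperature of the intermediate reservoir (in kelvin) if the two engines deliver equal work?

T_m ≈ 439 K

For reversible stages Q_m = Q_H·(T_m/T_H). Setting W₁ = Q_H(1 − T_m/T_H) equal to W₂ = Q_m(1 − T_C/T_m) = Q_H·(T_m − T_C)/T_H gives T_H − T_m = T_m − T_C, so T_m = (T_H + T_C)/2 = (593.00 + 285.00)/2 = 439 K.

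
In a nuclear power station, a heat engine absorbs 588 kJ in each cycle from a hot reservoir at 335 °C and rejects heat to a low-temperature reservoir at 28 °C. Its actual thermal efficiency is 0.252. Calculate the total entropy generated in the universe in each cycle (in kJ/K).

T_H = 335 °C → 335 + 273.15 = 608.15 K.
T_C = 28 °C → 28 + 273.15 = 301.15 K.
W = η·Q_H = 0.252 × 588 = 148.2 kJ, so Q_C = Q_H − W = 439.8 kJ.
The hot reservoir loses entropy Q_H/T_H = 588/608.15 = 0.9669 kJ/K; the cold reservoir gains Q_C/T_C = 439.8/301.15 = 1.460 kJ/K.
ΔS_univ = −Q_H/T_H + Q_C/T_C = 0.494 kJ/K (> 0, since η = 0.252 < η_Carnot = 0.505).

ΔS_univ ≈ 0.494 kJ/K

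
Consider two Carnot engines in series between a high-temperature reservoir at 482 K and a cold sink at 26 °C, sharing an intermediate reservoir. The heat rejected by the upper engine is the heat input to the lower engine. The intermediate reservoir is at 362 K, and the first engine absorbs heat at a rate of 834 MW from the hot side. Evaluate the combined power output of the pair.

Ẇ_total ≈ 316.4 MW

T_C = 26 °C → 26 + 273.15 = 299.15 K.
Two reversible stages in series are equivalent to a single Carnot engine between T_H and T_C, so η_total = 1 − T_C/T_H = 1 − 299.15/482.00 = 0.3794.
W_total = η_total · Q_H = 0.3794 × 834 = 316.4 MW.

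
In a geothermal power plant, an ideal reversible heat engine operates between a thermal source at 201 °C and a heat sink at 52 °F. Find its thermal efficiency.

η ≈ 0.400

T_H = 201 °C → 201 + 273.15 = 474.15 K.
T_C = 52 °F → (52 − 32) × 5/9 = 11.11 °C = 284.26 K.
η_rev = 1 − T_C/T_H = 1 − 284.26/474.15 = 0.400.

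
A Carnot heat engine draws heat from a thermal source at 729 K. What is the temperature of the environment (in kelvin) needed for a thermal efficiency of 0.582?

From η = 1 − T_C/T_H, T_C = T_H·(1 − η) = 729.00 × (1 − 0.582) = 304.7 K.

T_C ≈ 304.7 K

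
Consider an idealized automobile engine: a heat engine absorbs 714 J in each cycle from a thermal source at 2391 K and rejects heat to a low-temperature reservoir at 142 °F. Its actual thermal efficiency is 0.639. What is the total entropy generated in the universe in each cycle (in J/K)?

T_C = 142 °F → (142 − 32) × 5/9 = 61.11 °C = 334.26 K.
W = η·Q_H = 0.639 × 714 = 456.2 J, so Q_C = Q_H − W = 257.8 J.
Entropy balance on the reservoirs: −Q_H/T_H = -0.2986 J/K, +Q_C/T_C = 0.7711 J/K.
ΔS_univ = −Q_H/T_H + Q_C/T_C = 0.472 J/K (> 0, since η = 0.639 < η_Carnot = 0.860).

ΔS_univ ≈ 0.472 J/K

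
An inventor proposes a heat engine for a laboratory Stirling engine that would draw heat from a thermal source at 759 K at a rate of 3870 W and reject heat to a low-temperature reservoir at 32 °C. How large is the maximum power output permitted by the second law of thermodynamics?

Ẇ_max ≈ 2310 W

T_C = 32 °C → 32 + 273.15 = 305.15 K.
The second-law ceiling is the Carnot efficiency, η_max = 1 − T_C/T_H = 1 − 305.15/759.00 = 0.5980.
W_max = η_max · Q_H = 0.5980 × 3870 = 2310 W.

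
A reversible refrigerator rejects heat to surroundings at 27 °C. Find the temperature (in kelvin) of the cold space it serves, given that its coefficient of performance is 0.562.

T_C ≈ 108 K

T_H = 27 °C → 27 + 273.15 = 300.15 K.
COP_R = T_C/(T_H − T_C) ⇒ T_C = T_H·COP_R/(1 + COP_R) = 300.15 × 0.562/(1 + 0.562) = 108 K.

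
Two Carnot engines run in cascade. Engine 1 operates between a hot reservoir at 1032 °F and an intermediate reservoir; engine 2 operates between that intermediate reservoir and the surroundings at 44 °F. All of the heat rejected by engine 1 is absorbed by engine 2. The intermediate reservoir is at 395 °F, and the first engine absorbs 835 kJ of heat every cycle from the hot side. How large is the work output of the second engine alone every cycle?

W₂ ≈ 196 kJ

T_H = 1032 °F → (1032 − 32) × 5/9 = 555.56 °C = 828.71 K.
T_C = 44 °F → (44 − 32) × 5/9 = 6.67 °C = 279.82 K.
T_m = 395 °F → (395 − 32) × 5/9 = 201.67 °C = 474.82 K.
Heat entering the second stage: Q_m = Q_H·(T_m/T_H) = 835 × 474.82/828.71 = 478 kJ.
Second-stage efficiency η₂ = 1 − T_C/T_m = 1 − 279.82/474.82 = 0.4107, so W₂ = η₂·Q_m = 196 kJ.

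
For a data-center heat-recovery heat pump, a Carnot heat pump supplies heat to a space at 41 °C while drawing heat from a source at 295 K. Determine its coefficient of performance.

COP_HP ≈ 16.40

T_H = 41 °C → 41 + 273.15 = 314.15 K.
COP_HP = T_H/(T_H − T_C) = 314.15/(314.15 − 295.00) = 16.40.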